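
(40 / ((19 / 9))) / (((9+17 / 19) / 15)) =1350 / 47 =28.72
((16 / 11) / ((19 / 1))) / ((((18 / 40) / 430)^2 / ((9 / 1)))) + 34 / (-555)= 218921578682 / 347985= 629112.11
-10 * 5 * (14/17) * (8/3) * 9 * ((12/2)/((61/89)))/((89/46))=-4636800/1037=-4471.36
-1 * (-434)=434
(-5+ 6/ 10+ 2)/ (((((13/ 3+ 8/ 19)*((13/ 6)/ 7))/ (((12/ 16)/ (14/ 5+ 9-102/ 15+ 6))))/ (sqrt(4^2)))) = -86184/ 193765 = -0.44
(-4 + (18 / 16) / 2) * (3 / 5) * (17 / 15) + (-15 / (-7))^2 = 8837 / 3920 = 2.25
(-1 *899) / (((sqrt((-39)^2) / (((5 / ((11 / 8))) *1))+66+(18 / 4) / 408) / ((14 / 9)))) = -17116960 / 939249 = -18.22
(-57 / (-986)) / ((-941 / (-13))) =741 / 927826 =0.00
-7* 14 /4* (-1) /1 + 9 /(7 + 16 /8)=51 /2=25.50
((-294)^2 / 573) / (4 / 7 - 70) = -33614 / 15471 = -2.17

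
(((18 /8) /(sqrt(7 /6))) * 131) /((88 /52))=161.25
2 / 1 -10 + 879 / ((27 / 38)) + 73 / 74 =819245 / 666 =1230.10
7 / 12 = 0.58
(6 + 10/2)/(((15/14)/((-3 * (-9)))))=1386/5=277.20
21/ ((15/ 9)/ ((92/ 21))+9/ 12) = 18.58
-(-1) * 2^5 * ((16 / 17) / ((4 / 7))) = 896 / 17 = 52.71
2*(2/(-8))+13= 25/2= 12.50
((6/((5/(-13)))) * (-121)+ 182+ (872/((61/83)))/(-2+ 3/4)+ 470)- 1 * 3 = 484159/305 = 1587.41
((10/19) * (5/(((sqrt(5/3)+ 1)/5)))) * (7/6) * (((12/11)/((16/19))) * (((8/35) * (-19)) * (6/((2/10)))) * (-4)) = -171000/11+ 57000 * sqrt(15)/11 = 4523.64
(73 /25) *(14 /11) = 1022 /275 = 3.72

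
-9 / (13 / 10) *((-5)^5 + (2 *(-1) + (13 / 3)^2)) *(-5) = -1398700 / 13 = -107592.31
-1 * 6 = -6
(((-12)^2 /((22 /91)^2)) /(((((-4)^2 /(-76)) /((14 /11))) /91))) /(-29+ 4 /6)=5412146922 /113135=47837.95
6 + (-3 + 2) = 5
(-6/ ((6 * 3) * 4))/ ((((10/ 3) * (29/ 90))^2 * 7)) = -243/ 23548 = -0.01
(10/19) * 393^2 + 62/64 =49424269/608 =81289.92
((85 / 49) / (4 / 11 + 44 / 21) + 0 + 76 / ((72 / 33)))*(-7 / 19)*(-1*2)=423907 / 16188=26.19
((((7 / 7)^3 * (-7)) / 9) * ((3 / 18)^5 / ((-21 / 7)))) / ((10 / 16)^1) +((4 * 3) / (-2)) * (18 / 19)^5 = -1487677345067 / 324913710780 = -4.58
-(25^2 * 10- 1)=-6249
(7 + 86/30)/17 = 148/255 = 0.58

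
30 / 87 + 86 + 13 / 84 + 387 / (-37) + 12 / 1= 7935233 / 90132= 88.04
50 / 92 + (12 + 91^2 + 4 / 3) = 1144693 / 138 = 8294.88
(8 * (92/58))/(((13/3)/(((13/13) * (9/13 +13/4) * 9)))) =509220/4901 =103.90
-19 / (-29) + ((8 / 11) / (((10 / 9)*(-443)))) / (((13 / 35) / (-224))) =2840623 / 1837121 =1.55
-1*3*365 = -1095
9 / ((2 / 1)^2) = 9 / 4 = 2.25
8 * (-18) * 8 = -1152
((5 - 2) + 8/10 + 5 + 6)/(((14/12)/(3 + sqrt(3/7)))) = 444*sqrt(21)/245 + 1332/35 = 46.36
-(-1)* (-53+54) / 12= 1 / 12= 0.08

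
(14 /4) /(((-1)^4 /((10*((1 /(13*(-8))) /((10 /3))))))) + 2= 1.90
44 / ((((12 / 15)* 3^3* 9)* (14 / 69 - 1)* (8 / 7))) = -161 / 648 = -0.25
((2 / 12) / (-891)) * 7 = -7 / 5346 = -0.00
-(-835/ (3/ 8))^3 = 298077632000/ 27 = 11039912296.30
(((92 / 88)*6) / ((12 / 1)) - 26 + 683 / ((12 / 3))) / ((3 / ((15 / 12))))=3995 / 66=60.53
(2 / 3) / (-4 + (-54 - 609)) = -2 / 2001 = -0.00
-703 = -703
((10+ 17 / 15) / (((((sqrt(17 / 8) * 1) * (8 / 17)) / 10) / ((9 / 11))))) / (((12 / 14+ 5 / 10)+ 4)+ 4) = 14.19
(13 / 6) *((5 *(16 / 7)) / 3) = 520 / 63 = 8.25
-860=-860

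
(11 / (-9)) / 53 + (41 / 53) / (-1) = -380 / 477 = -0.80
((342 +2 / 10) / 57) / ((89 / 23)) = 39353 / 25365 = 1.55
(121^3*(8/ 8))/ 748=161051/ 68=2368.40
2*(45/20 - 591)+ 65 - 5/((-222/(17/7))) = -864370/777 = -1112.45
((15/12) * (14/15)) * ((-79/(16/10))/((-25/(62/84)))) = 1.70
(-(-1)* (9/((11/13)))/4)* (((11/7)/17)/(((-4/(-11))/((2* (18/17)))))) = 11583/8092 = 1.43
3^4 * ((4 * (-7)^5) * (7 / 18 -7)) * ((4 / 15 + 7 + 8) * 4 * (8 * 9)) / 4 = 39571852924.80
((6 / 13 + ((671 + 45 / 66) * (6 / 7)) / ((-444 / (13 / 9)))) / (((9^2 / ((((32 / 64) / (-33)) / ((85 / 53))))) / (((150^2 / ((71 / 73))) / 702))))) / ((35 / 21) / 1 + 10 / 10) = 130021130375 / 63911620659744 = 0.00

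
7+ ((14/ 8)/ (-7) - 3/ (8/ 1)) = 6.38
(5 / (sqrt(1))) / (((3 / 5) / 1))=25 / 3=8.33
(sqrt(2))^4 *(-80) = -320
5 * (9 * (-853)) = -38385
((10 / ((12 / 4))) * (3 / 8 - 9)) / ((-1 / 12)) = 345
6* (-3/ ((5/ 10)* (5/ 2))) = -72/ 5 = -14.40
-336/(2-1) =-336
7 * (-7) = -49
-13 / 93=-0.14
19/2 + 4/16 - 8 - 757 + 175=-580.25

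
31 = 31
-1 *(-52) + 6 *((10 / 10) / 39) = 678 / 13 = 52.15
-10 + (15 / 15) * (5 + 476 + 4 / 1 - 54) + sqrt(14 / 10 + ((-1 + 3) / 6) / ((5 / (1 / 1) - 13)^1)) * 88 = 523.56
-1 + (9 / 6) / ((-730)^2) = -1065797 / 1065800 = -1.00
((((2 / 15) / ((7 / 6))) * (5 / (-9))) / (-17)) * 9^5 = 26244 / 119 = 220.54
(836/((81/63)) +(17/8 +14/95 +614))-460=5516423/6840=806.49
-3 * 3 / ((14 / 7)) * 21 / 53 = -189 / 106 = -1.78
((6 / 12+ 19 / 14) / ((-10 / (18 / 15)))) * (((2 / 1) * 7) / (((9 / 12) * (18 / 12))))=-208 / 75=-2.77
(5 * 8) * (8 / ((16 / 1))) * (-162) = -3240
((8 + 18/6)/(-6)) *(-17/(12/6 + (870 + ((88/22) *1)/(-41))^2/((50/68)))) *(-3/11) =-714425/86500489908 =-0.00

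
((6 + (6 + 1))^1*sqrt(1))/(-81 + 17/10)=-10/61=-0.16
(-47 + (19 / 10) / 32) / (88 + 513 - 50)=-15021 / 176320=-0.09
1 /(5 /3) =0.60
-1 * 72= -72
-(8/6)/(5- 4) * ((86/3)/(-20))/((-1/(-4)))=344/45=7.64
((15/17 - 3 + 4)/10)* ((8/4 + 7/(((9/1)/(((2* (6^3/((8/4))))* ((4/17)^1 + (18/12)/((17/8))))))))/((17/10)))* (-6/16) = -32664/4913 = -6.65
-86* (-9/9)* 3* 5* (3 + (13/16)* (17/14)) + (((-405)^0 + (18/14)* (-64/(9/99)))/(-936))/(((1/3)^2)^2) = 1085961/208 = 5220.97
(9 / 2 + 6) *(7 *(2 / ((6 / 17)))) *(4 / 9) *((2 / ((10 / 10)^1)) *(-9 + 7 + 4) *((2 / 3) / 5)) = 13328 / 135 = 98.73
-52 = -52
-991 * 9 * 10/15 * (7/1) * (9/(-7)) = 53514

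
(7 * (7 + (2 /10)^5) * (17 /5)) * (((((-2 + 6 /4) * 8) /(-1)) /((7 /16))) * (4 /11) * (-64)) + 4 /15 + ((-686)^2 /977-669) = -17953046968693 /503765625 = -35637.70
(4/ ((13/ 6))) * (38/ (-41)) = -912/ 533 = -1.71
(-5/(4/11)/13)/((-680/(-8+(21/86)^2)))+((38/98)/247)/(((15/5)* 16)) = -94710095/7688763264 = -0.01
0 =0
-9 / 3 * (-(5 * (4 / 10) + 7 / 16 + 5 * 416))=99957 / 16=6247.31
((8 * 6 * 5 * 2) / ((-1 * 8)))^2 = 3600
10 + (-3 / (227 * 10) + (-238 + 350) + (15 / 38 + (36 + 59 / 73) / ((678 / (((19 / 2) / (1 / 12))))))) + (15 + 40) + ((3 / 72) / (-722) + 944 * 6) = 948684819039337 / 162235392720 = 5847.58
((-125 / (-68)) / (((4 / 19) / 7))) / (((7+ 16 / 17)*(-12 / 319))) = -1060675 / 5184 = -204.61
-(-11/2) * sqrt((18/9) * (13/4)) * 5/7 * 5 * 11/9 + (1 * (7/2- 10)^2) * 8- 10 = 389.21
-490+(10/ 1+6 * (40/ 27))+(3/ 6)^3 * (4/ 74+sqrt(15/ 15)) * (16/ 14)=-1097809/ 2331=-470.96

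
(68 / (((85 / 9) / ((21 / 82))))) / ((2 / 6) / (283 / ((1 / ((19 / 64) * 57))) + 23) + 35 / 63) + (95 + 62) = 50612486767 / 315699385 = 160.32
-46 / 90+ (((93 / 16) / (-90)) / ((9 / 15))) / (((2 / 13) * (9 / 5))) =-23323 / 25920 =-0.90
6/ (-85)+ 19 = 1609/ 85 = 18.93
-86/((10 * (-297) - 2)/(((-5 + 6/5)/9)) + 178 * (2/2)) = -817/68561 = -0.01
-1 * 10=-10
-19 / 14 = -1.36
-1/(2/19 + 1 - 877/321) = 6099/9922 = 0.61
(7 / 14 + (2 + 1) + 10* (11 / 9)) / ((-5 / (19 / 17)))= -5377 / 1530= -3.51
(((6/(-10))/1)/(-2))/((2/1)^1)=3/20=0.15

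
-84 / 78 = -14 / 13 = -1.08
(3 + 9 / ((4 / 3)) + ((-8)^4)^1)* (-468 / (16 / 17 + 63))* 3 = -97996041 / 1087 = -90152.75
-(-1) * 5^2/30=5/6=0.83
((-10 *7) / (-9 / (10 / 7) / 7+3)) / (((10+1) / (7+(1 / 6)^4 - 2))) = -162025 / 10692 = -15.15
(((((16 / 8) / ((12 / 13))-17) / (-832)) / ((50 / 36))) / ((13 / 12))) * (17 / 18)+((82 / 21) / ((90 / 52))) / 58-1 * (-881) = 652885604593 / 741031200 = 881.05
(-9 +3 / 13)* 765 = -87210 / 13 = -6708.46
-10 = -10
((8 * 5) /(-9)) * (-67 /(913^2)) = 2680 /7502121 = 0.00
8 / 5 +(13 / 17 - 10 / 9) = 959 / 765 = 1.25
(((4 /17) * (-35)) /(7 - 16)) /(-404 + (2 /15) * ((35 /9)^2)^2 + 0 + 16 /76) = -415530 /169518203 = -0.00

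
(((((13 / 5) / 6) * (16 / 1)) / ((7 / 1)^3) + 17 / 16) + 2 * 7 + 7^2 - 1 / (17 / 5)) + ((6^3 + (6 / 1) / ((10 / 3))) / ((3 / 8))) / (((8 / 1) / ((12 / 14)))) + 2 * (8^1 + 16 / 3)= 14244791 / 93296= 152.68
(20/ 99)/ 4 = 5/ 99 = 0.05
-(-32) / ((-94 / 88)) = -1408 / 47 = -29.96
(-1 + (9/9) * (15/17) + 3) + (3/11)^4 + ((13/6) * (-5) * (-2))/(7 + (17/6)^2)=583002886/134653277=4.33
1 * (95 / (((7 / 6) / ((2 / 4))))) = 40.71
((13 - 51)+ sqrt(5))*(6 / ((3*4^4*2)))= -19 / 128+ sqrt(5) / 256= -0.14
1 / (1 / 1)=1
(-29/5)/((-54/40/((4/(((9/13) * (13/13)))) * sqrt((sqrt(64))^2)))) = 48256/243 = 198.58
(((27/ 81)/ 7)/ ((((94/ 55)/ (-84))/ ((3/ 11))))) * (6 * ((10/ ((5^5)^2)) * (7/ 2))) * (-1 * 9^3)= 183708/ 18359375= 0.01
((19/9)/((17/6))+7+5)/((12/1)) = 325/306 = 1.06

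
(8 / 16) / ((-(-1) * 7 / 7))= 1 / 2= 0.50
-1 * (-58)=58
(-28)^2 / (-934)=-392 / 467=-0.84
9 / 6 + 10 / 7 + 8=153 / 14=10.93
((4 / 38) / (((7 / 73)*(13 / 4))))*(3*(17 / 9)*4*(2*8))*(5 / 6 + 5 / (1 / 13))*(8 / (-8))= -125489920 / 15561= -8064.39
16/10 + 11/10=2.70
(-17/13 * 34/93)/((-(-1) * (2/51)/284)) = -1395292/403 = -3462.26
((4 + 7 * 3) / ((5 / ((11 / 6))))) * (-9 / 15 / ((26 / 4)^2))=-22 / 169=-0.13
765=765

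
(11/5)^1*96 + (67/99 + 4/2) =105869/495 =213.88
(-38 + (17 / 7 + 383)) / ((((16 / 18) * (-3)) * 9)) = -304 / 21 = -14.48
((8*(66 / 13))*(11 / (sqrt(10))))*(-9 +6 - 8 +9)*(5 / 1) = -5808*sqrt(10) / 13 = -1412.81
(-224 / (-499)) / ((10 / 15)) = 336 / 499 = 0.67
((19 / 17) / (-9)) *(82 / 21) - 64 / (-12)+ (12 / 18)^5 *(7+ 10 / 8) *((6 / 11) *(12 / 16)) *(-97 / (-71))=1244554 / 228123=5.46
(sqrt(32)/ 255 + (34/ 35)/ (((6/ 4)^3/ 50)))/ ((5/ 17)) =4*sqrt(2)/ 75 + 9248/ 189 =49.01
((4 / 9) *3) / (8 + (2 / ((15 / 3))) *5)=2 / 15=0.13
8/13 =0.62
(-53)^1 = -53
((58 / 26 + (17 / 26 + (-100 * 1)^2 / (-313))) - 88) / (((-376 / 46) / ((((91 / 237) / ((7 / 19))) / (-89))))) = -0.17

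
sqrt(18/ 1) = 3*sqrt(2) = 4.24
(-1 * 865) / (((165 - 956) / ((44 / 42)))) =19030 / 16611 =1.15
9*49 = 441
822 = 822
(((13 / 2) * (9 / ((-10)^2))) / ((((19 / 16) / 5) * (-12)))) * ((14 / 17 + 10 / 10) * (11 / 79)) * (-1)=13299 / 255170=0.05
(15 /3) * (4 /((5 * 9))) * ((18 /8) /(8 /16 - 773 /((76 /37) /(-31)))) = 76 /886669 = 0.00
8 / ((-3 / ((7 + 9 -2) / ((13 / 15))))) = -560 / 13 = -43.08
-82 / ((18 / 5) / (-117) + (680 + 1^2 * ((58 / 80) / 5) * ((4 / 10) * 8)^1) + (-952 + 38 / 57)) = 0.30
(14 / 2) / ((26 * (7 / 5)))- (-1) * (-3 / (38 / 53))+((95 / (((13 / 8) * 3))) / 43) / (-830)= -10558546 / 2644629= -3.99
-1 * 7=-7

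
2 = 2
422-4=418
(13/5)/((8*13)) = 1/40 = 0.02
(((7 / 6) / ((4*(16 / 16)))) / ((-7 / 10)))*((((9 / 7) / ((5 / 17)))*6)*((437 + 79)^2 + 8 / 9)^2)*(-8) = 390477161691392 / 63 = 6198050185577.65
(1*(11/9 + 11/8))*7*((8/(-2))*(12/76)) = -1309/114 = -11.48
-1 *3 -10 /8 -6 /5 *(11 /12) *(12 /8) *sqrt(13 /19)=-17 /4 -33 *sqrt(247) /380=-5.61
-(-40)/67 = 0.60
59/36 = 1.64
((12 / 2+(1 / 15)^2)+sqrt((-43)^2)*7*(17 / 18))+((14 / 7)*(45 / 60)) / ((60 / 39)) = 524263 / 1800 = 291.26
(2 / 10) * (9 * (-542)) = -975.60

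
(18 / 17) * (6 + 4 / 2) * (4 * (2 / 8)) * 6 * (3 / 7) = 2592 / 119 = 21.78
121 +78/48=981/8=122.62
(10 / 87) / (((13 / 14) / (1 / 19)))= 140 / 21489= 0.01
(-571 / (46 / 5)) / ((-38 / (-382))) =-545305 / 874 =-623.92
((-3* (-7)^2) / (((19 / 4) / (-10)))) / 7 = 840 / 19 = 44.21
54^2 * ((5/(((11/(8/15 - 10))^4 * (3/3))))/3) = 4879042752/1830125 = 2665.96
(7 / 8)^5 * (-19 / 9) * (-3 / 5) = 0.65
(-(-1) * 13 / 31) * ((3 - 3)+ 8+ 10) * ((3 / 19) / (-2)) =-351 / 589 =-0.60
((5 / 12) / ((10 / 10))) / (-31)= -5 / 372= -0.01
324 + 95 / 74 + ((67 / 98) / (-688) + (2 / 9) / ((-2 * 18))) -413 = -17726240095 / 202069728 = -87.72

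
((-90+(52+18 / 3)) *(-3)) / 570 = 16 / 95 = 0.17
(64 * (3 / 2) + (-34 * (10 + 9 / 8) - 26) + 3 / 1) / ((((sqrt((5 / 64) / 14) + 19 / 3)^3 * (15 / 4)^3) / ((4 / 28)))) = -1252307483492352 / 384398504669040125 + 5294449115136 * sqrt(70) / 384398504669040125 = -0.00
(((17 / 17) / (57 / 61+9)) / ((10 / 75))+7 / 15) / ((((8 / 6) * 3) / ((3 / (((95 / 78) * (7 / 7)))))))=288717 / 383800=0.75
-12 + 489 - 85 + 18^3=6224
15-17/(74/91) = -437/74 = -5.91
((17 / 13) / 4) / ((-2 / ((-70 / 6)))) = 595 / 312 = 1.91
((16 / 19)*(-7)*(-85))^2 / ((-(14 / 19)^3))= -627542.86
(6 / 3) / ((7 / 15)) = 30 / 7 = 4.29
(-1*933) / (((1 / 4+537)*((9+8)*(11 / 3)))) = -11196 / 401863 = -0.03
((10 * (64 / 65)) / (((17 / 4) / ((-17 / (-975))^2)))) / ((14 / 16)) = 69632 / 86506875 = 0.00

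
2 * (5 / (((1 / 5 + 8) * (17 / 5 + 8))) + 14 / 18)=11656 / 7011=1.66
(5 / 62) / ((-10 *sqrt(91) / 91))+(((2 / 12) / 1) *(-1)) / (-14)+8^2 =63.93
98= 98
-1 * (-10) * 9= 90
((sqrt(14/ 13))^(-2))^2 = 169/ 196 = 0.86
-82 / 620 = -41 / 310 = -0.13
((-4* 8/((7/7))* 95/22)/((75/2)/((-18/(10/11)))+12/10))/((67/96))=4377600/15343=285.32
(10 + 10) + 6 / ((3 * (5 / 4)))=108 / 5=21.60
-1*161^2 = -25921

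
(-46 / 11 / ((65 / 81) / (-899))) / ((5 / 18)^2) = 1085294376 / 17875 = 60715.77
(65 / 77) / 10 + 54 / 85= 9421 / 13090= 0.72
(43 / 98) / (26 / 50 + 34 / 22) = 11825 / 55664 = 0.21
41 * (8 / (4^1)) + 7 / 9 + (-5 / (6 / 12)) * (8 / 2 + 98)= -8435 / 9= -937.22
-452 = -452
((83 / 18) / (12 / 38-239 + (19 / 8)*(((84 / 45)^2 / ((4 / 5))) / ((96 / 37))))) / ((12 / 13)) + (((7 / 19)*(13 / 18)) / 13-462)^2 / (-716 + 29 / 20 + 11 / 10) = -4809212884543948975 / 16075377328407903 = -299.17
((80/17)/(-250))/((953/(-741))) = 5928/405025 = 0.01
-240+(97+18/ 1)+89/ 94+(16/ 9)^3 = -8115845/ 68526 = -118.43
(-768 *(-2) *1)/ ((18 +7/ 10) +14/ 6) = 46080/ 631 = 73.03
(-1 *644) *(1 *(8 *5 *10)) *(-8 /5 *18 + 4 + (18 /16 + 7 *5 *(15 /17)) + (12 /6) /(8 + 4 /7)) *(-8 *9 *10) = 23460662400 /17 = 1380038964.71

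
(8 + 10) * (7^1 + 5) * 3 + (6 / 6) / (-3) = 1943 / 3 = 647.67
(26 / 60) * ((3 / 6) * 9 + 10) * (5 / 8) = 377 / 96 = 3.93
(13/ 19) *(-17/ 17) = -13/ 19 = -0.68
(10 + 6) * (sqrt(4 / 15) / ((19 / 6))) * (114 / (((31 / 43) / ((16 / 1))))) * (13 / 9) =1144832 * sqrt(15) / 465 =9535.30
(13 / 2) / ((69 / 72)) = 156 / 23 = 6.78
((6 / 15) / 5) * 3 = 6 / 25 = 0.24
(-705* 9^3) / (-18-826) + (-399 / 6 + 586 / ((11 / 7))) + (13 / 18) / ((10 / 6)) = 915.78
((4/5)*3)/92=3/115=0.03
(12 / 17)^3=0.35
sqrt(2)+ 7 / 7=1+ sqrt(2)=2.41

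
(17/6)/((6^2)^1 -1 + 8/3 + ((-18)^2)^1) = 17/2170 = 0.01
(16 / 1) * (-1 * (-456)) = 7296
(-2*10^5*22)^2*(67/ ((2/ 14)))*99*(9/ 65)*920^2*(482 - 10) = 646403275877990400000000000/ 13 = 49723328913691569230769230.00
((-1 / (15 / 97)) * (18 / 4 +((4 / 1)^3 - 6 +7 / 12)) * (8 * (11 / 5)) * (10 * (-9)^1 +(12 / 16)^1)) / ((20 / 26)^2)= 16244036809 / 15000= 1082935.79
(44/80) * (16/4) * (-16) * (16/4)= -704/5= -140.80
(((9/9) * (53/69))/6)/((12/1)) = 53/4968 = 0.01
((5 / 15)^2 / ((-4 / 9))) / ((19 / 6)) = -3 / 38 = -0.08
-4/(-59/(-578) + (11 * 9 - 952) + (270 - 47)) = 2312/364081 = 0.01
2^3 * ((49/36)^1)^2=2401/162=14.82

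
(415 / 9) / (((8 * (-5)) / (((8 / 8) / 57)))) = -83 / 4104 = -0.02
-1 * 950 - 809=-1759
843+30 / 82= 34578 / 41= 843.37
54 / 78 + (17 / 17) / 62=571 / 806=0.71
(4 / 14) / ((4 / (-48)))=-24 / 7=-3.43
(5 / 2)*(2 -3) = -5 / 2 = -2.50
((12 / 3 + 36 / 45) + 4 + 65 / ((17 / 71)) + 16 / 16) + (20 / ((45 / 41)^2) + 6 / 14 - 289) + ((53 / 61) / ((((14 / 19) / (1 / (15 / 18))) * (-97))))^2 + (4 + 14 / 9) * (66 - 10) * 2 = 37296069994534837 / 59057242837425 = 631.52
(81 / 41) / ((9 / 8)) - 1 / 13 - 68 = -35349 / 533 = -66.32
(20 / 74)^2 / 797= 100 / 1091093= 0.00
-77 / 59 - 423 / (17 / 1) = -26266 / 1003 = -26.19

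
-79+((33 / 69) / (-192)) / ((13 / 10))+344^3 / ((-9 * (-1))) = 389483360699 / 86112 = 4522985.89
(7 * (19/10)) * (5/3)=133/6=22.17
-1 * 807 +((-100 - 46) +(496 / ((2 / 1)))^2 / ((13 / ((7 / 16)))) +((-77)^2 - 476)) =85408 / 13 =6569.85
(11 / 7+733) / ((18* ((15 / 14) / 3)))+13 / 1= 127.27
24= 24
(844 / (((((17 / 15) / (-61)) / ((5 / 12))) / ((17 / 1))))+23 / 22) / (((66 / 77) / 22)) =-49553189 / 6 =-8258864.83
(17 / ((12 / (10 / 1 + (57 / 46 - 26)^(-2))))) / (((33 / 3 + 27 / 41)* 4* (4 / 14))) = 1861959281 / 1750925472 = 1.06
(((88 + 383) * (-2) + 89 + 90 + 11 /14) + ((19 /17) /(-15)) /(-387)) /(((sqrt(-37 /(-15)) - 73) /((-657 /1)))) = -5611796009401 /817676132 - 76873917937 * sqrt(555) /12265141980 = -7010.76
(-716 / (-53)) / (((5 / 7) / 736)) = 3688832 / 265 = 13920.12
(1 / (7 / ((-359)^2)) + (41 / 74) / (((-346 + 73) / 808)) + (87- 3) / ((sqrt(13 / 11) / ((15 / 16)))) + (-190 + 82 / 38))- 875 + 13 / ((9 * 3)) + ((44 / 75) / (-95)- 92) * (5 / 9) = 315 * sqrt(143) / 52 + 746891689652 / 43181775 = 17368.90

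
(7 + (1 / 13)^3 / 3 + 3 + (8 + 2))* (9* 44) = 17400372 / 2197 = 7920.06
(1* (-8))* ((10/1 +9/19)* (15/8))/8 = -2985/152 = -19.64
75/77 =0.97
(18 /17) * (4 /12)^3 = 2 /51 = 0.04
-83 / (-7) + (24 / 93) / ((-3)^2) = 11.89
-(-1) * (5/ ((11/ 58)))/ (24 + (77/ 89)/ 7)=25810/ 23617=1.09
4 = 4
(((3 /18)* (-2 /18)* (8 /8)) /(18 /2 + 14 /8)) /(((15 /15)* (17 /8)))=-16 /19737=-0.00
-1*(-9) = 9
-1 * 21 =-21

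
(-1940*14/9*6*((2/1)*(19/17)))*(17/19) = -108640/3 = -36213.33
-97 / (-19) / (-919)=-97 / 17461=-0.01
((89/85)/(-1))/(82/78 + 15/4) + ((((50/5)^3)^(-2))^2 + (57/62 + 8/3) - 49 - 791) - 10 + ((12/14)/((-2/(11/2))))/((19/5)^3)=-6876876648634591877784829/8122215171000000000000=-846.68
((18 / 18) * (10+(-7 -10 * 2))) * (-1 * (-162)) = -2754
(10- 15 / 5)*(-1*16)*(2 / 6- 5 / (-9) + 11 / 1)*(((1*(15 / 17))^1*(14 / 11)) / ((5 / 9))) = -503328 / 187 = -2691.59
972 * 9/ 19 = 460.42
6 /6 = 1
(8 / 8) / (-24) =-1 / 24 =-0.04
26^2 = 676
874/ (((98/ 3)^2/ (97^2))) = 37005597/ 4802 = 7706.29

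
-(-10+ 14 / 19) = 176 / 19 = 9.26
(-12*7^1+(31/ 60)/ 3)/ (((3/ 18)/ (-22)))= 165979/ 15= 11065.27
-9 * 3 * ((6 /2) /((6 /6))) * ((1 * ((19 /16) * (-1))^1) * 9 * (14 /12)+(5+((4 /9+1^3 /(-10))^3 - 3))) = 30407711 /36000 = 844.66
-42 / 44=-21 / 22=-0.95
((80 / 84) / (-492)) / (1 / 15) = -25 / 861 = -0.03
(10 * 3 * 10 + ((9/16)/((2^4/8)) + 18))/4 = 10185/128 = 79.57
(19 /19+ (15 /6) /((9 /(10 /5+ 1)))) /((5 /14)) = 5.13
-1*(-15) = 15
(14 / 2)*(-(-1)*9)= 63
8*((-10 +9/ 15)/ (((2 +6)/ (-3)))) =141/ 5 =28.20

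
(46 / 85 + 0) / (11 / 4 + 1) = 184 / 1275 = 0.14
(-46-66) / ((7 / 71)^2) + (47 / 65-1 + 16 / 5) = -1048262 / 91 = -11519.36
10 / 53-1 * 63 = -3329 / 53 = -62.81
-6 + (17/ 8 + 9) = 41/ 8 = 5.12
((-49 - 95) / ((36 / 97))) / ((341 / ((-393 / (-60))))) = -12707 / 1705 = -7.45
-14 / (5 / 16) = -224 / 5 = -44.80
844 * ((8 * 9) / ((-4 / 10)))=-151920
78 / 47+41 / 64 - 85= -248761 / 3008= -82.70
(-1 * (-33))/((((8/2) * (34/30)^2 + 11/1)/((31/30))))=15345/7262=2.11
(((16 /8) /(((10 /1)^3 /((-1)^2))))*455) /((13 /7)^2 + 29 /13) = 57967 /361800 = 0.16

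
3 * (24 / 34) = 36 / 17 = 2.12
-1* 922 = -922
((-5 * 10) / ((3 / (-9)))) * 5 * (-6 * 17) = -76500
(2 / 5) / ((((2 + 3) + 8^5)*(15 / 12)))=8 / 819325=0.00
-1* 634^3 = -254840104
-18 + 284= 266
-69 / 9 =-23 / 3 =-7.67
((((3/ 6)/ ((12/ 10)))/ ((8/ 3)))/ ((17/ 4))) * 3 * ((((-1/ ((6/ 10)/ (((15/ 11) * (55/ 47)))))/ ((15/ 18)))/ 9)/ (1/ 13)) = -1625/ 3196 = -0.51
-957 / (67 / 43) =-41151 / 67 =-614.19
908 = 908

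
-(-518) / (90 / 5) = 259 / 9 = 28.78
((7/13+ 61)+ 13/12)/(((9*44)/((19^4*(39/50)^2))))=16550376037/1320000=12538.16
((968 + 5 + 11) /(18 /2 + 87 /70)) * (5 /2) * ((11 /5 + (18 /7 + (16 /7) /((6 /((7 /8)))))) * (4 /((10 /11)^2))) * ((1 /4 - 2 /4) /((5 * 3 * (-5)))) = 5318192 /268875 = 19.78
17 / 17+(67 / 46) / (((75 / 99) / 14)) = 16052 / 575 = 27.92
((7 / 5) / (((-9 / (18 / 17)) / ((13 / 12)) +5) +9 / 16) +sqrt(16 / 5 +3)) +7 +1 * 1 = sqrt(155) / 5 +17544 / 2375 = 9.88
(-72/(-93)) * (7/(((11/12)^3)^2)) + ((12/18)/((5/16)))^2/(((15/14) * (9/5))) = 3834805323776/333629225325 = 11.49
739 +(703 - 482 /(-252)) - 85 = 171223 /126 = 1358.91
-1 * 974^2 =-948676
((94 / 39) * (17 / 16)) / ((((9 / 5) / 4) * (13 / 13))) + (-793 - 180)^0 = 4697 / 702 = 6.69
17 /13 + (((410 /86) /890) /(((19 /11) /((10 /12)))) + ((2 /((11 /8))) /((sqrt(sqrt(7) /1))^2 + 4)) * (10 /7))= 5853187817 /2620285668-160 * sqrt(7) /693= 1.62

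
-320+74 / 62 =-9883 / 31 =-318.81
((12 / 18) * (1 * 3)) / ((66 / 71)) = 71 / 33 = 2.15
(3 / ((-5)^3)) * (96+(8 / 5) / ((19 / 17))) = -27768 / 11875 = -2.34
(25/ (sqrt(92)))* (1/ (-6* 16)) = -25* sqrt(23)/ 4416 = -0.03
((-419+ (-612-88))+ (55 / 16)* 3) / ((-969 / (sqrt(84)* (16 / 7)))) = 11826* sqrt(21) / 2261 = 23.97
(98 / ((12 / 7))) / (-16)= -343 / 96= -3.57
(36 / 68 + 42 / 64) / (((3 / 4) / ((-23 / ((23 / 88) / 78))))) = -184470 / 17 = -10851.18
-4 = -4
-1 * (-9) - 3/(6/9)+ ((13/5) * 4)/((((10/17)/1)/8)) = 7297/50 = 145.94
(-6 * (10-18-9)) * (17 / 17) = 102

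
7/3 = 2.33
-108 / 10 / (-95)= 54 / 475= 0.11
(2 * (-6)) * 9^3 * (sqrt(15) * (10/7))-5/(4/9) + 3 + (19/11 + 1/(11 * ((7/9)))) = -87480 * sqrt(15)/7-1973/308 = -48407.63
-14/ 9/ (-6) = 7/ 27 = 0.26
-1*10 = -10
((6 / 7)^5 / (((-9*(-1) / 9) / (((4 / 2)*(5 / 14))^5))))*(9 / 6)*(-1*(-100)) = 3645000000 / 282475249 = 12.90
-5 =-5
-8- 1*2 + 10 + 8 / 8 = 1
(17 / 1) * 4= 68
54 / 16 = 3.38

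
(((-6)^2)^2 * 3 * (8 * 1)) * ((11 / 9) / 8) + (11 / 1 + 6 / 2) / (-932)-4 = 2212561 / 466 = 4747.98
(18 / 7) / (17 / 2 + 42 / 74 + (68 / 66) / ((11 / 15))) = 17908 / 72933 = 0.25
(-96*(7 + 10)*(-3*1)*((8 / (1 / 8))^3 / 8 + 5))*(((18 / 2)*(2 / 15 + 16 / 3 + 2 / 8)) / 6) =6879577068 / 5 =1375915413.60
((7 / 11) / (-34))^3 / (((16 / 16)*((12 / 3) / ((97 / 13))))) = -33271 / 2720308448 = -0.00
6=6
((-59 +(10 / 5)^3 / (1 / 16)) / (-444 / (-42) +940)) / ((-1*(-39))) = 161 / 86502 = 0.00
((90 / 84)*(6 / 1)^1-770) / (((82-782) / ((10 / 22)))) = 1069 / 2156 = 0.50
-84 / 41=-2.05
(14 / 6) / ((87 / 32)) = 0.86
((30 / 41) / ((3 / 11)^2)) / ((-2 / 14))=-8470 / 123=-68.86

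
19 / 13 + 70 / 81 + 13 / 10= 38179 / 10530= 3.63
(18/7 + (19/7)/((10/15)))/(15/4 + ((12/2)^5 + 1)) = 186/217861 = 0.00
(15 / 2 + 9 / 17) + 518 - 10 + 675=40495 / 34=1191.03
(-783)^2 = 613089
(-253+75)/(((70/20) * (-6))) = 178/21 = 8.48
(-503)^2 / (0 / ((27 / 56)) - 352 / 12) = -759027 / 88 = -8625.31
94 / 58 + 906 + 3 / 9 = 78992 / 87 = 907.95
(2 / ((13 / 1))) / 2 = 1 / 13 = 0.08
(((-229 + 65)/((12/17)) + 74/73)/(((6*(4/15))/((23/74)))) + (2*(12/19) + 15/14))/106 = -734573701/1827777504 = -0.40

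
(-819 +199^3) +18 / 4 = 15759569 / 2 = 7879784.50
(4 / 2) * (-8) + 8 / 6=-44 / 3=-14.67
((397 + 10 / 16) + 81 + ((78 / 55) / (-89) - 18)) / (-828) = -784237 / 1409760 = -0.56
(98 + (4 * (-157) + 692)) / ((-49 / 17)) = -2754 / 49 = -56.20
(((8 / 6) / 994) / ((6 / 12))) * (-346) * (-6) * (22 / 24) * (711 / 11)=164004 / 497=329.99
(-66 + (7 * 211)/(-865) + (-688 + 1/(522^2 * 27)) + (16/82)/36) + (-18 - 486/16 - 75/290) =-419732002351547/521836833240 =-804.34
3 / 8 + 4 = 35 / 8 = 4.38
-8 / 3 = -2.67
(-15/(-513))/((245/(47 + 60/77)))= 0.01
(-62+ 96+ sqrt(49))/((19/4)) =164/19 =8.63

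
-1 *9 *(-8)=72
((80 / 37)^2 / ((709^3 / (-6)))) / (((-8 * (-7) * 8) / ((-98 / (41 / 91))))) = 764400 / 20004422130941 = 0.00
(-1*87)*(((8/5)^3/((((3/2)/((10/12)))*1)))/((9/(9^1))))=-14848/75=-197.97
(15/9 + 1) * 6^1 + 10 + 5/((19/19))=31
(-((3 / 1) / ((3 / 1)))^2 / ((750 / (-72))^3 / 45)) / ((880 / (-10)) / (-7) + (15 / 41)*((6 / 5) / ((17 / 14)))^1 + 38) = 0.00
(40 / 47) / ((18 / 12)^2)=160 / 423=0.38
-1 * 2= -2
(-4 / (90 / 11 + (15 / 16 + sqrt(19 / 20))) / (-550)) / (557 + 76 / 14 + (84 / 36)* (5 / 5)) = 53928 / 37753312385 - 14784* sqrt(95) / 943832809625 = 0.00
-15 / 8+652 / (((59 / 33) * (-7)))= -178323 / 3304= -53.97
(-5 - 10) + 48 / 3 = 1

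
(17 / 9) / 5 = 0.38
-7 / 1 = -7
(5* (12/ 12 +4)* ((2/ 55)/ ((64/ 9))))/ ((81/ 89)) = 445/ 3168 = 0.14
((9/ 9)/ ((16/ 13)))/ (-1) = -13/ 16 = -0.81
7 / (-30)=-7 / 30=-0.23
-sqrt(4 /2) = -sqrt(2) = -1.41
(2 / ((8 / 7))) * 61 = 427 / 4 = 106.75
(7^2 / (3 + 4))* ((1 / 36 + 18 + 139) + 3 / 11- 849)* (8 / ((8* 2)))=-1917391 / 792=-2420.95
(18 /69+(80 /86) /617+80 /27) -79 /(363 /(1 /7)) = 44575635551 /13954961097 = 3.19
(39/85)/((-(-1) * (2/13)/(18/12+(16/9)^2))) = 25519/1836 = 13.90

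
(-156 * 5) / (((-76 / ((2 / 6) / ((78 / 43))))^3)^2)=-31606815245 / 202792598345271119118336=-0.00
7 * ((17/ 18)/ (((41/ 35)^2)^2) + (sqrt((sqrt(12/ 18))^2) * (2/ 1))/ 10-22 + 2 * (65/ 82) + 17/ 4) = -11153554223/ 101727396 + 7 * sqrt(6)/ 15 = -108.50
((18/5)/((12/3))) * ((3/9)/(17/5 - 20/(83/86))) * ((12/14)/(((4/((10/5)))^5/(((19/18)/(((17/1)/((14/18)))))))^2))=-29963/886249009152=-0.00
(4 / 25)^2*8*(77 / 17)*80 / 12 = 39424 / 6375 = 6.18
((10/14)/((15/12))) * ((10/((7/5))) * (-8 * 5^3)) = -200000/49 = -4081.63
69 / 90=23 / 30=0.77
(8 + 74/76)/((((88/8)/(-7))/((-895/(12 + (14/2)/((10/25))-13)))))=194215/627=309.75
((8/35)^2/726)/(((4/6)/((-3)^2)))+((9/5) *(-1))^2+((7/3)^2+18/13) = 174637756/17342325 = 10.07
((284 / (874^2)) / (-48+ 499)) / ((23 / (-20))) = -1420 / 1980921437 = -0.00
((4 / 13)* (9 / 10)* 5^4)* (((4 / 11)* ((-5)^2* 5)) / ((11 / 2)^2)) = 4500000 / 17303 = 260.07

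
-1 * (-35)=35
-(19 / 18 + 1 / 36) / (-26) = 1 / 24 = 0.04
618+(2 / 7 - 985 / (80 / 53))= -3839 / 112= -34.28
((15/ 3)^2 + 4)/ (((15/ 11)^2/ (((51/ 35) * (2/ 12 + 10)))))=3638833/ 15750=231.04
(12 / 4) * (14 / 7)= 6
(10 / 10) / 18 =1 / 18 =0.06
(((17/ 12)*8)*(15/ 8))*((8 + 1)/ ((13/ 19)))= 14535/ 52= 279.52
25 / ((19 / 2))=50 / 19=2.63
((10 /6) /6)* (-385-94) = -2395 /18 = -133.06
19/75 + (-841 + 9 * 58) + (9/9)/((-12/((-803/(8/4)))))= -285.29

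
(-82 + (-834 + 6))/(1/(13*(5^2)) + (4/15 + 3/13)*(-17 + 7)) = 887250/4847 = 183.05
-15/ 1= -15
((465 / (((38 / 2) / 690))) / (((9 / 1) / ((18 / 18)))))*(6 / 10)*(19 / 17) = 21390 / 17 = 1258.24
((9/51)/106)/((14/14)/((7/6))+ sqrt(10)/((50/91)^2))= -39375000/3007243453189+ 152163375*sqrt(10)/3007243453189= 0.00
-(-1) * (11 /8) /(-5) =-11 /40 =-0.28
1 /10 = 0.10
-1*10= -10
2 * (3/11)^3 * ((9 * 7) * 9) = 30618/1331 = 23.00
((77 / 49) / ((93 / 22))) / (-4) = -121 / 1302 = -0.09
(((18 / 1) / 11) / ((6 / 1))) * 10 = 30 / 11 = 2.73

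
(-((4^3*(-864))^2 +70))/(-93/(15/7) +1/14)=214035338020/3033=70568855.27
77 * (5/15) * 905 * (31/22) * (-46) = -4516855/3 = -1505618.33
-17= -17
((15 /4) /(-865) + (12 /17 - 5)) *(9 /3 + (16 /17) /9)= -24019325 /1799892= -13.34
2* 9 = 18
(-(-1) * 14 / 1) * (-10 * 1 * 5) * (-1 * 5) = 3500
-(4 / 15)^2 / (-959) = 16 / 215775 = 0.00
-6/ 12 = -1/ 2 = -0.50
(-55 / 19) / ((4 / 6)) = -165 / 38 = -4.34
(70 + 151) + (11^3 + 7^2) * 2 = 2981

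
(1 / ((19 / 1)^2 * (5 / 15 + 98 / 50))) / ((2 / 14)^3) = 25725 / 62092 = 0.41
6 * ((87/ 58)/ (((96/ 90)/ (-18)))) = -1215/ 8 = -151.88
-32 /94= -0.34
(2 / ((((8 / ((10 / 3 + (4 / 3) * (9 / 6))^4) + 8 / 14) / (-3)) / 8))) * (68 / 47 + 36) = -968884224 / 313349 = -3092.03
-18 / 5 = -3.60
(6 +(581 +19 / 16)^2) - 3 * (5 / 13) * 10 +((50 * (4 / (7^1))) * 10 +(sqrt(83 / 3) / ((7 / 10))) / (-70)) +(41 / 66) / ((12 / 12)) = 260783850451 / 768768 - sqrt(249) / 147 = 339222.97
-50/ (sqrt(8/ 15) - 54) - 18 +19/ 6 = -912287/ 65598 +25 * sqrt(30)/ 10933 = -13.89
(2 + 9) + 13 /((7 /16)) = 285 /7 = 40.71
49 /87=0.56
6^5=7776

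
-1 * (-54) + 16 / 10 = 278 / 5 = 55.60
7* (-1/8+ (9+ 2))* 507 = 308763/8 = 38595.38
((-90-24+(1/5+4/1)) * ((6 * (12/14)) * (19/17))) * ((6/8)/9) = -31293/595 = -52.59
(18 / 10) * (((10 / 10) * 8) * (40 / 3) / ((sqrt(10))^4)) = 48 / 25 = 1.92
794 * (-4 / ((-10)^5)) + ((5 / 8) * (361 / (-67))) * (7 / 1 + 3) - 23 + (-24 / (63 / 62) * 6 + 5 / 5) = -578505341 / 2931250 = -197.36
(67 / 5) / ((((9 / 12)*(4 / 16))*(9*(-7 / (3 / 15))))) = -1072 / 4725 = -0.23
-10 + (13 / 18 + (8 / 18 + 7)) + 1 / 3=-3 / 2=-1.50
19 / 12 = 1.58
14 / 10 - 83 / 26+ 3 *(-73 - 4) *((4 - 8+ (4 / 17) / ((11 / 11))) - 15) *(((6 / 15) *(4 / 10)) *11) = 84280411 / 11050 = 7627.19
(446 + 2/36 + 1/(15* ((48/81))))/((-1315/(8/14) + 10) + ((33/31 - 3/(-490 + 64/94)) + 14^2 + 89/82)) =-1565003593063/7341851505420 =-0.21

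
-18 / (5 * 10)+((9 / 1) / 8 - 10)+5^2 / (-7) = -17929 / 1400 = -12.81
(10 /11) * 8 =80 /11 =7.27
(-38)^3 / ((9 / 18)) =-109744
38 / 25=1.52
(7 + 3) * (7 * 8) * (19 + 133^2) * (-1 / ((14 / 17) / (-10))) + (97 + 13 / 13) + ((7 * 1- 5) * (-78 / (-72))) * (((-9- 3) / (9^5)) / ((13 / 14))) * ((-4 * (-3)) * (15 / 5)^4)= 120414497.54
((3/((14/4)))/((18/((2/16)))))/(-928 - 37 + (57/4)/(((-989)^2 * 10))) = -4890605/792864881403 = -0.00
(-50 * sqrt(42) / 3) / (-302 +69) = 50 * sqrt(42) / 699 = 0.46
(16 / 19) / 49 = 16 / 931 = 0.02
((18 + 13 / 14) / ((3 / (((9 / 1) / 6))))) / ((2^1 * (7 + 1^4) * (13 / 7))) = 265 / 832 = 0.32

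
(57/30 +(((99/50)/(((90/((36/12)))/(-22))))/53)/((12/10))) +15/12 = 8287/2650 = 3.13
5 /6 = 0.83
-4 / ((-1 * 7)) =4 / 7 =0.57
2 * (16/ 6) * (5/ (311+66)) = 80/ 1131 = 0.07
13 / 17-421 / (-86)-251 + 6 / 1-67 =-447869 / 1462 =-306.34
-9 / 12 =-3 / 4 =-0.75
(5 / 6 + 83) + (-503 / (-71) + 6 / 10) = 91.52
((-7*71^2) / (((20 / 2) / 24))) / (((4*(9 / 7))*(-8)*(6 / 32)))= 494018 / 45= 10978.18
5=5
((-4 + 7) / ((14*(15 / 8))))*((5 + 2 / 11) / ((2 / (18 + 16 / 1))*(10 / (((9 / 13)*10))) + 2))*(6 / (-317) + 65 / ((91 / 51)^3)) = 3.24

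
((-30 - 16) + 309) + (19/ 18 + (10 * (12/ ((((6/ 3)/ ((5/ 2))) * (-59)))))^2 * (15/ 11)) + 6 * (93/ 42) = 286.16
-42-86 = -128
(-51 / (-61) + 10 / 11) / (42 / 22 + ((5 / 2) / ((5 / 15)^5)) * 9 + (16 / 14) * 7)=2342 / 7350683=0.00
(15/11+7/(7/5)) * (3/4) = 105/22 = 4.77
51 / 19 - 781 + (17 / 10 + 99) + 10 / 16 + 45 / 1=-631.99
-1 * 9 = -9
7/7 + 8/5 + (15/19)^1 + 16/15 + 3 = 425/57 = 7.46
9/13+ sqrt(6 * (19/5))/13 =sqrt(570)/65+ 9/13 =1.06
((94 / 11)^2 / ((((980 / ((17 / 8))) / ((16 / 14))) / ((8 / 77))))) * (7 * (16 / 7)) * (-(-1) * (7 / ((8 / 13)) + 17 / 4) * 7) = 15021200 / 456533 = 32.90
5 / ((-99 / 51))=-85 / 33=-2.58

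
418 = 418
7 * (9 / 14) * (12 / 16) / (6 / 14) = 63 / 8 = 7.88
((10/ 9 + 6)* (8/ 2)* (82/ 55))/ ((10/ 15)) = 10496/ 165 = 63.61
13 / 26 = 1 / 2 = 0.50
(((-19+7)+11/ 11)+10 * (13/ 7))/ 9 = 53/ 63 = 0.84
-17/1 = -17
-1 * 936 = -936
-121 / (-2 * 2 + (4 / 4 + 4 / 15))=1815 / 41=44.27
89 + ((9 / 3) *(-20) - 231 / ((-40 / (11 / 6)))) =3167 / 80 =39.59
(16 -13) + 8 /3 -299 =-880 /3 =-293.33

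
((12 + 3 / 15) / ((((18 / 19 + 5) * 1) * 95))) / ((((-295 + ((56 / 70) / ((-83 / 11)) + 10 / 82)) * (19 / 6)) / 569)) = -354344181 / 26940309095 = -0.01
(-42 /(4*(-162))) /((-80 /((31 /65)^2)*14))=-961 /73008000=-0.00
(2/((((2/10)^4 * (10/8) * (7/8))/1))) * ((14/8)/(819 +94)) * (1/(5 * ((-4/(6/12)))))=-50/913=-0.05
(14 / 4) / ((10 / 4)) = 7 / 5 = 1.40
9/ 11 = 0.82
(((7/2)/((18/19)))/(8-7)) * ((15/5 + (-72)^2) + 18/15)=1150051/60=19167.52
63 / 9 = 7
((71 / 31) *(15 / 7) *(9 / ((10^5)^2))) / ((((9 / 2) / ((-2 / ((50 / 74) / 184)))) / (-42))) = 543789 / 24218750000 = 0.00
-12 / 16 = -3 / 4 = -0.75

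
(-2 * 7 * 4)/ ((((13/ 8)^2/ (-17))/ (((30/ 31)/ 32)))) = 57120/ 5239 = 10.90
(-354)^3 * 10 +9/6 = -887237277/2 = -443618638.50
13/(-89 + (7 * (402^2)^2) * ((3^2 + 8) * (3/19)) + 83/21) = 5187/195790548527618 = 0.00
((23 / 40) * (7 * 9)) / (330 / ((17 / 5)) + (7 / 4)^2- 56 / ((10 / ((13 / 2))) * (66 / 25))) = 1625778 / 3874645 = 0.42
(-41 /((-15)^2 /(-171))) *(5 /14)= 779 /70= 11.13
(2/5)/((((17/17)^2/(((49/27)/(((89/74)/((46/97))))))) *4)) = 83398/1165455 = 0.07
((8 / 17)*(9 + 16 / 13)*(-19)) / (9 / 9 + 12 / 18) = -60648 / 1105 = -54.89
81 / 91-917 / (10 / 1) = -82637 / 910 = -90.81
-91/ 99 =-0.92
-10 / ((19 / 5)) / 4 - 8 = -329 / 38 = -8.66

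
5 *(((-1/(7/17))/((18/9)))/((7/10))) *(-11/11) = 425/49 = 8.67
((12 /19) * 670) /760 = 201 /361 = 0.56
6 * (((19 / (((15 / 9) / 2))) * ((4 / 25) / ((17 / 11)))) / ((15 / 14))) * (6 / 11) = 76608 / 10625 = 7.21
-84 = -84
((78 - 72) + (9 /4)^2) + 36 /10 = 1173 /80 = 14.66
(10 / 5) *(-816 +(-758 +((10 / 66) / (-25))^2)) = -85704298 / 27225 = -3148.00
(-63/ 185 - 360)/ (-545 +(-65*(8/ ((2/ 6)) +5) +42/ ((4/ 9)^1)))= 4938/ 32005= 0.15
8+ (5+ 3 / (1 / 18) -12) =55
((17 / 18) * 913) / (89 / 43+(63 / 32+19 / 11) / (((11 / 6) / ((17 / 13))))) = 8398599352 / 45837405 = 183.23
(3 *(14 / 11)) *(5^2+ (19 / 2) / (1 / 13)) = 567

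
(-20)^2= 400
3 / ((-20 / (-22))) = 33 / 10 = 3.30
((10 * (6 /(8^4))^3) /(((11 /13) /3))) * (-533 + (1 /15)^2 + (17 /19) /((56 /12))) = -3730932153 /62835371540480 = -0.00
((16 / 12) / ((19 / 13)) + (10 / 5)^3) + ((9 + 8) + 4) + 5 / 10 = 3467 / 114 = 30.41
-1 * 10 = -10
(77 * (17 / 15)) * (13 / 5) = 17017 / 75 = 226.89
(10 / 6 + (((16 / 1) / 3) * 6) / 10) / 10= 73 / 150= 0.49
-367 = -367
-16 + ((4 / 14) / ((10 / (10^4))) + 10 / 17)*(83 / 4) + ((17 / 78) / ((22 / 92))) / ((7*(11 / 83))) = 5925.76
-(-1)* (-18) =-18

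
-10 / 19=-0.53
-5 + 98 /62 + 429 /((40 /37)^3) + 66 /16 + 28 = 730586247 /1984000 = 368.24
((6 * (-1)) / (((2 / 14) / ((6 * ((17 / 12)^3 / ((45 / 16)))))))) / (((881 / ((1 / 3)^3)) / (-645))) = 1478813 / 214083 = 6.91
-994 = -994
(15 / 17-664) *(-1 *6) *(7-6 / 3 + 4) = 608742 / 17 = 35808.35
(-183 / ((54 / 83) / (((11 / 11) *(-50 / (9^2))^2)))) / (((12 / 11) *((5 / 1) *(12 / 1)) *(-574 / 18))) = 6961625 / 135576504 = 0.05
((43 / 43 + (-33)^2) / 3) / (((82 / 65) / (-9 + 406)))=14063725 / 123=114339.23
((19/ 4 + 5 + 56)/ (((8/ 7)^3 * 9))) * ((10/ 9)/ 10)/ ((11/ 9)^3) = 811881/ 2725888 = 0.30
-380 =-380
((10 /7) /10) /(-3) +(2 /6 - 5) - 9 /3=-54 /7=-7.71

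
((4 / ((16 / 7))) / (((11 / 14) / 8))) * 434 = 85064 / 11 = 7733.09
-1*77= -77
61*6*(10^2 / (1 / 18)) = 658800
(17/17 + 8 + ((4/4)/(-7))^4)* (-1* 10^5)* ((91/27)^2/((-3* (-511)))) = -365209000000/54760293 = -6669.23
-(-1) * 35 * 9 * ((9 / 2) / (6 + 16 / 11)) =31185 / 164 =190.15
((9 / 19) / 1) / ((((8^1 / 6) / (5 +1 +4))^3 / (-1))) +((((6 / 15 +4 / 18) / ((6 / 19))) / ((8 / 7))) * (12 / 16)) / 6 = -16384811 / 82080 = -199.62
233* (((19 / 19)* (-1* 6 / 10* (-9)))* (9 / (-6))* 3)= -56619 / 10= -5661.90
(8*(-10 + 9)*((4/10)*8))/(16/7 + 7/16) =-14336/1525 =-9.40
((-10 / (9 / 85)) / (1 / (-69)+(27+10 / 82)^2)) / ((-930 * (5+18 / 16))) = 309304 / 13722443973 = 0.00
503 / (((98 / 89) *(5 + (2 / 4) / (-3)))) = 134301 / 1421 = 94.51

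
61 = 61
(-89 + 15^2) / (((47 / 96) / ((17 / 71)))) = 221952 / 3337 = 66.51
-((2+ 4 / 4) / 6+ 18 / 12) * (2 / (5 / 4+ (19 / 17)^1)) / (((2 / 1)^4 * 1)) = -17 / 161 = -0.11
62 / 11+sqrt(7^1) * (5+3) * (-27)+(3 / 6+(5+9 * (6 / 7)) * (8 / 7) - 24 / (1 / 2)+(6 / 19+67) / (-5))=-216 * sqrt(7) - 4177937 / 102410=-612.28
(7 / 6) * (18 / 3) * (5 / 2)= 17.50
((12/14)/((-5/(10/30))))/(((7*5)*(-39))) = 2/47775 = 0.00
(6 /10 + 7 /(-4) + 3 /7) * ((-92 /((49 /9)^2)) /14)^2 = -350547669 /9886633715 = -0.04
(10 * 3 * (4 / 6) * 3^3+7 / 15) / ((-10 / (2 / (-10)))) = 10.81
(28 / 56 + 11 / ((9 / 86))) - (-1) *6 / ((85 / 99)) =172277 / 1530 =112.60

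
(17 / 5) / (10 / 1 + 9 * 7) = 17 / 365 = 0.05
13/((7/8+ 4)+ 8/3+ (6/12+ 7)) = 312/361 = 0.86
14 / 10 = 7 / 5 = 1.40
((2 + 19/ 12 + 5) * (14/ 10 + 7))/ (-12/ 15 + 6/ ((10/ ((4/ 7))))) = -5047/ 32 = -157.72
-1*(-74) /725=74 /725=0.10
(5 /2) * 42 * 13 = 1365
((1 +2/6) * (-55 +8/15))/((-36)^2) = -817/14580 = -0.06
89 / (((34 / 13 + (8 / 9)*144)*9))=1157 / 15282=0.08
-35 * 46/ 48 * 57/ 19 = -805/ 8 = -100.62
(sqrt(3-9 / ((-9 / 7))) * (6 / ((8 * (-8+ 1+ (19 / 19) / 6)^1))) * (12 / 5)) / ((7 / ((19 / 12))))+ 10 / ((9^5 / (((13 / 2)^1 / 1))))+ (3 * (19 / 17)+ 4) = 7.17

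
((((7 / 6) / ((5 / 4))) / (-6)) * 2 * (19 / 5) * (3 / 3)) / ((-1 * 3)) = 266 / 675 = 0.39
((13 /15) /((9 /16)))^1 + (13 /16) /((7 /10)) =20423 /7560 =2.70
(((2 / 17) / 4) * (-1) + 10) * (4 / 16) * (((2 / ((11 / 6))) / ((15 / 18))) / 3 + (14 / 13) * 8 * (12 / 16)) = 17.19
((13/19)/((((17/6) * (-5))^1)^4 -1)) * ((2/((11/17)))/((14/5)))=110160/5874432179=0.00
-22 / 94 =-11 / 47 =-0.23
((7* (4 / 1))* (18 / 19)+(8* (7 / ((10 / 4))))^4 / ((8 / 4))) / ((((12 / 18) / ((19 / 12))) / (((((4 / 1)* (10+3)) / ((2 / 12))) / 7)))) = 8330168184 / 625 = 13328269.09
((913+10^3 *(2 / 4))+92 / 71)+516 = 137051 / 71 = 1930.30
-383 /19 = -20.16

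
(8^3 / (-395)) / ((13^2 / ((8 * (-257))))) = 1052672 / 66755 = 15.77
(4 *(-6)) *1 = -24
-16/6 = -8/3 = -2.67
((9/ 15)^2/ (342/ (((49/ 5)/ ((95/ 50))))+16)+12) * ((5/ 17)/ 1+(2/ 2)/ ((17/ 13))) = 21786138/ 1714025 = 12.71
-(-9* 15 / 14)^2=-18225 / 196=-92.98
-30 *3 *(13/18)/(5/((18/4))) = -117/2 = -58.50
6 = 6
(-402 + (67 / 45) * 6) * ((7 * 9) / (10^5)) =-15477 / 62500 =-0.25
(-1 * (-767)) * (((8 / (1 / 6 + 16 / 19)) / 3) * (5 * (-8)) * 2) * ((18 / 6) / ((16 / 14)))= -425785.04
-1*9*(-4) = 36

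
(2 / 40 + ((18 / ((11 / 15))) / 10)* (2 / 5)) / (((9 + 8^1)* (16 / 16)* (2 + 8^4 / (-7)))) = -1589 / 15266680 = -0.00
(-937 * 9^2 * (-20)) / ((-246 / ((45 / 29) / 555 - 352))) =95552552070 / 43993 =2171994.46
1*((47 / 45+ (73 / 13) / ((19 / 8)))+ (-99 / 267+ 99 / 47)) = 239184587 / 46494045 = 5.14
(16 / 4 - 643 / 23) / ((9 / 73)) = -40223 / 207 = -194.31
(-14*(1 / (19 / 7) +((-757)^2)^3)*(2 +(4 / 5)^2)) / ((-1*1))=3303701870070105816312 / 475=6955161831726538560.66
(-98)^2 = 9604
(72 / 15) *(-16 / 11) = -384 / 55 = -6.98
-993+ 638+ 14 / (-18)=-3202 / 9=-355.78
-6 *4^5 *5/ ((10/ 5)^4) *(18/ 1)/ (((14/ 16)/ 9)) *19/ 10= -4727808/ 7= -675401.14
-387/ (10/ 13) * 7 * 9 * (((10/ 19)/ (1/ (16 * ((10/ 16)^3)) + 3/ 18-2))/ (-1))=-2612250/ 247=-10575.91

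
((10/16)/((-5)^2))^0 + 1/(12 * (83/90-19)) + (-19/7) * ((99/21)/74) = 2426089/2949751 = 0.82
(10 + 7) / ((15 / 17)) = 289 / 15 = 19.27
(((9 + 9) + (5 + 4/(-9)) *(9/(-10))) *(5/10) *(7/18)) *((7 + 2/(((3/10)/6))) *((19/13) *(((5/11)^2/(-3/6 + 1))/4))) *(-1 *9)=-4344445/25168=-172.62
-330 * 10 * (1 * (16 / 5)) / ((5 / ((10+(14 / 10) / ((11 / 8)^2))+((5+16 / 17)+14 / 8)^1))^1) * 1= -38927.69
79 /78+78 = 6163 /78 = 79.01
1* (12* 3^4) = 972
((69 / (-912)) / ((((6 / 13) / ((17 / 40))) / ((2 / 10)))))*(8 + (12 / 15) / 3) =-157573 / 1368000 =-0.12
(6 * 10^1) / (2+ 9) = 60 / 11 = 5.45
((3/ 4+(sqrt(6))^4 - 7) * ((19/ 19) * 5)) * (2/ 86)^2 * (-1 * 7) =-4165/ 7396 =-0.56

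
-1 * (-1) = 1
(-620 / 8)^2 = 24025 / 4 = 6006.25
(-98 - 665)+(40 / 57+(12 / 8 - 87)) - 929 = -202555 / 114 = -1776.80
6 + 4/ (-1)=2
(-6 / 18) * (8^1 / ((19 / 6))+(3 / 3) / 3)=-0.95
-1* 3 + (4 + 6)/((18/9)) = 2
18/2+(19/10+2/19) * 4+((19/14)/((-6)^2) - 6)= 529493/47880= 11.06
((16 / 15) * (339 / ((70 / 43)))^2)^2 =2139626175.50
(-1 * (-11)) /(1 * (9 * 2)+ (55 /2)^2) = 44 /3097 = 0.01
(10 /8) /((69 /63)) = 105 /92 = 1.14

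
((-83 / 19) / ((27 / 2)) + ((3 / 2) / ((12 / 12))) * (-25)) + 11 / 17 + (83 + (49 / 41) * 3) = 35333347 / 715122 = 49.41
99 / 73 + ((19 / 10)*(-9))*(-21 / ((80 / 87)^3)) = 173128831929 / 373760000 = 463.21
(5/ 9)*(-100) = -500/ 9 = -55.56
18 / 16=9 / 8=1.12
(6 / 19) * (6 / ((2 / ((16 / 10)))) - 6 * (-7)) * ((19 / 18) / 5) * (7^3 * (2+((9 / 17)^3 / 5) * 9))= 1489957014 / 614125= 2426.15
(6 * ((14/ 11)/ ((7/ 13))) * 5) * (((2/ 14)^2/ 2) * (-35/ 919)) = -1950/ 70763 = -0.03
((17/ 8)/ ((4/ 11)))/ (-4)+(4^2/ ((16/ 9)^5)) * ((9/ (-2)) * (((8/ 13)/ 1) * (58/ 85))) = -28636429/ 9052160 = -3.16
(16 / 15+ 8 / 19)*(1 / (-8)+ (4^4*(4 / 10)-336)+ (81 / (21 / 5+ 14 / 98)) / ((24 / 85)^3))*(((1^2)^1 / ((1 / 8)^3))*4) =49071333236 / 27075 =1812422.28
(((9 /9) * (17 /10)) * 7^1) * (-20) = -238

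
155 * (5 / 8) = 775 / 8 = 96.88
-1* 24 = -24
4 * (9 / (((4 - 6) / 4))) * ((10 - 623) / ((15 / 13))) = 191256 / 5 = 38251.20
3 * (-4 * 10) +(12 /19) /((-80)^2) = -3647997 /30400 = -120.00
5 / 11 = 0.45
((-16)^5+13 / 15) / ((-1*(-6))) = -15728627 / 90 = -174762.52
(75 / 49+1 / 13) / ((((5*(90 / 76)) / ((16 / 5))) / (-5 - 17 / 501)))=-120782848 / 27617625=-4.37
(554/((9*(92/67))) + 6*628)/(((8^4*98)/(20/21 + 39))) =1324370729/3489841152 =0.38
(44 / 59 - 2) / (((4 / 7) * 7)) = -37 / 118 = -0.31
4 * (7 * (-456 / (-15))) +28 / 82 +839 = 346561 / 205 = 1690.54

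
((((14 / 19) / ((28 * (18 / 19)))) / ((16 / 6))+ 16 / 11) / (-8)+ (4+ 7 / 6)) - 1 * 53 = -405643 / 8448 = -48.02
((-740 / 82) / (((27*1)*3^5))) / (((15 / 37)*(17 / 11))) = -30118 / 13719051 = -0.00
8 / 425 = 0.02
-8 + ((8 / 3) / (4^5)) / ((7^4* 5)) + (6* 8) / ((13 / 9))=1512053773 / 59928960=25.23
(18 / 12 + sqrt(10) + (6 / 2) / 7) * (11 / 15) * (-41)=-451 * sqrt(10) / 15 - 4059 / 70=-153.06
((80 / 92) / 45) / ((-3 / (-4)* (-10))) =-8 / 3105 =-0.00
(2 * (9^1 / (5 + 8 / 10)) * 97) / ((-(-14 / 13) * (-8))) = -56745 / 1624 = -34.94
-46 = -46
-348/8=-87/2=-43.50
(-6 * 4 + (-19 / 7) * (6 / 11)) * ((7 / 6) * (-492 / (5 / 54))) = 8687736 / 55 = 157958.84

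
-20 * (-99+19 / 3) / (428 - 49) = 5560 / 1137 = 4.89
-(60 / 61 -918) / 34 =27969 / 1037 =26.97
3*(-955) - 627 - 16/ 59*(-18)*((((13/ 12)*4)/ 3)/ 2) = -205820/ 59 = -3488.47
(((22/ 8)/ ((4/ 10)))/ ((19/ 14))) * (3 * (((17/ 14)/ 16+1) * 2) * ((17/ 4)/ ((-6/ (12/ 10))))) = -135201/ 4864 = -27.80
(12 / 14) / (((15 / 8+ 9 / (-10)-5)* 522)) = -40 / 98049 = -0.00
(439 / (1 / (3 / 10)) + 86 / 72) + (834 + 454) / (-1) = -207919 / 180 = -1155.11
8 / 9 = 0.89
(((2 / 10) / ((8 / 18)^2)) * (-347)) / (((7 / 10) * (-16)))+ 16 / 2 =35275 / 896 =39.37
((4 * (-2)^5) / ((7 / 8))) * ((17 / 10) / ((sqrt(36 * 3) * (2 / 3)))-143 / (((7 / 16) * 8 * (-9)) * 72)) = -2176 * sqrt(3) / 105-36608 / 3969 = -45.12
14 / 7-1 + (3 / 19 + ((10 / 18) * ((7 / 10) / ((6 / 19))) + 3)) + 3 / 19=11383 / 2052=5.55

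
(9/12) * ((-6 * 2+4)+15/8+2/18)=-433/96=-4.51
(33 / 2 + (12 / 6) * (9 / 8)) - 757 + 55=-683.25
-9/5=-1.80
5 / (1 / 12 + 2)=12 / 5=2.40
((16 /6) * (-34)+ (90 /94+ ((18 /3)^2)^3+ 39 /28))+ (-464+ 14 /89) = 46103.84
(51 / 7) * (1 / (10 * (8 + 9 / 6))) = 51 / 665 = 0.08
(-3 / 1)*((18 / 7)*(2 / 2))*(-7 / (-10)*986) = -26622 / 5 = -5324.40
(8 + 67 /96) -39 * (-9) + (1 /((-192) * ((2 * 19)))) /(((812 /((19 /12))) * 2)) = 2691760511 /7483392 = 359.70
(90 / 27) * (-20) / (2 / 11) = -1100 / 3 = -366.67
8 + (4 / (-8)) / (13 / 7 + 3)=537 / 68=7.90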